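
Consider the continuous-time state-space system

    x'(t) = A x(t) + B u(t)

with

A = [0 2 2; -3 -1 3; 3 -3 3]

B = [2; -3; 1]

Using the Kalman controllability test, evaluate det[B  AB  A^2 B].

-5088

AB = [[-4], [0], [18]]
A^2B = [[36], [66], [42]]
Controllability matrix C = [B  AB  A^2B] = [[2, -4, 36], [-3, 0, 66], [1, 18, 42]]
Expanding along the first row, det(C) = 2·(0·42 - 66·18) - (-4)·((-3)·42 - 66·1) + 36·((-3)·18 - 0·1) = 2·(-1188) - (-4)·(-192) + 36·(-54) = -5088
Since det(C) ≠ 0, rank(C) = 3 and the system is completely controllable.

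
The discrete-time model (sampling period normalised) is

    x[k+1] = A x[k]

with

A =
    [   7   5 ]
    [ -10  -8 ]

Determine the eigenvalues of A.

-3, 2

det(zI - A) = z^2 - (tr A)z + det A, with tr A = 7 + (-8) = -1 and det A = 7·(-8) - 5·(-10) = -56 - (-50) = -6.
So p(z) = det(zI - A) = z^2 + z - 6.
Factor z^2 + z - 6: two numbers with sum -1 and product -6 are 2 and -3, so z^2 + z - 6 = (z - 2)(z + 3).
Hence p(z) = (z - 2) (z + 3), with roots -3, 2.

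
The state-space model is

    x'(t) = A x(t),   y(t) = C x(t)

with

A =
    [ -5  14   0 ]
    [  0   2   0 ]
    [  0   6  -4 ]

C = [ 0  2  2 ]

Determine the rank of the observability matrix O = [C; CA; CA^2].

CA = [[0, 16, -8]]
CA^2 = [[0, -16, 32]]
Observability matrix O = [C; CA; CA^2] = [[0, 2, 2], [0, 16, -8], [0, -16, 32]]
Column 1 of O is identically zero, so rank(O) ≤ 2.
The 2×2 minor from rows 1, 2, columns 2, 3 is 2·(-8) - 2·16 = -16 - 32 = -48 ≠ 0, so rank(O) = 2.
rank(O) = 2 < n = 3, so the pair (A, C) is not completely observable.

2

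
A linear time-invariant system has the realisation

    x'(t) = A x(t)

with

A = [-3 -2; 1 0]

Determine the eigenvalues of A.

-2, -1

det(sI - A) = s^2 - (tr A)s + det A, with tr A = (-3) + 0 = -3 and det A = (-3)·0 - (-2)·1 = 0 - (-2) = 2.
So p(s) = det(sI - A) = s^2 + 3s + 2.
Factor s^2 + 3s + 2: two numbers with sum -3 and product 2 are -1 and -2, so s^2 + 3s + 2 = (s + 1)(s + 2).
Hence p(s) = (s + 1) (s + 2), with roots -2, -1.
All eigenvalues have negative real part, so the system is asymptotically stable.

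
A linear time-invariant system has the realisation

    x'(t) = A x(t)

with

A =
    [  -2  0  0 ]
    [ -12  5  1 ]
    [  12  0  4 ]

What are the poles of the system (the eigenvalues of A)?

det(sI - A) = s^3 - (tr A)s^2 + (M11 + M22 + M33)s - det A, where Mii is the 2×2 principal minor of A obtained by deleting row i and column i.
tr A = (-2) + 5 + 4 = 7; M11 = 5·4 - 1·0 = 20 - 0 = 20; M22 = (-2)·4 - 0·12 = -8 - 0 = -8; M33 = (-2)·5 - 0·(-12) = -10 - 0 = -10; sum of minors = 2.
det A = (-2)·(5·4 - 1·0) - 0·((-12)·4 - 1·12) + 0·((-12)·0 - 5·12) = (-2)·20 - 0·(-60) + 0·(-60) = -40.
So p(s) = det(sI - A) = s^3 - 7s^2 + 2s + 40.
Rational-root test: any integer root divides 40. Testing small divisors, s = -2 works: p(-2) = -8 + (-28) + (-4) + 40 = 0, so (s + 2) is a factor.
Dividing, p(s) = (s + 2)(s^2 - 9s + 20).
Factor s^2 - 9s + 20: two numbers with sum 9 and product 20 are 5 and 4, so s^2 - 9s + 20 = (s - 5)(s - 4).
Hence p(s) = (s - 5) (s - 4) (s + 2), with roots -2, 4, 5.
At least one eigenvalue has non-negative real part, so the system is not asymptotically stable.

-2, 4, 5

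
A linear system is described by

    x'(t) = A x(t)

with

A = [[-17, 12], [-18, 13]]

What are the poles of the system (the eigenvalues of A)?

-5, 1

det(sI - A) = s^2 - (tr A)s + det A, with tr A = (-17) + 13 = -4 and det A = (-17)·13 - 12·(-18) = -221 - (-216) = -5.
So p(s) = det(sI - A) = s^2 + 4s - 5.
Factor s^2 + 4s - 5: two numbers with sum -4 and product -5 are 1 and -5, so s^2 + 4s - 5 = (s - 1)(s + 5).
Hence p(s) = (s - 1) (s + 5), with roots -5, 1.
At least one eigenvalue has non-negative real part, so the system is not asymptotically stable.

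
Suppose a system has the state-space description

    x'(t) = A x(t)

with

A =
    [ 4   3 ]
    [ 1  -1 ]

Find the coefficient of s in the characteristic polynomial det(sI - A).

-3

For a 2×2 matrix, det(sI - A) = s^2 - (tr A)s + det A.
tr A = 3, det A = -7.
So p(s) = s^2 - 3s - 7.
The coefficient of s is -3.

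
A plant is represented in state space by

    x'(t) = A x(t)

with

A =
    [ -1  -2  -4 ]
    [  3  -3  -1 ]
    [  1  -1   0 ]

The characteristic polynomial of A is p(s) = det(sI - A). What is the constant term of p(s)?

Expand det(sI - A) for the 3×3 matrix.
p(s) = s^3 + 4s^2 + 12s - 3.
(Check: constant term = det(-A) = (-1)^3 det A = -3; coefficient of s^2 = -tr A = 4.)
The constant term is -3.

-3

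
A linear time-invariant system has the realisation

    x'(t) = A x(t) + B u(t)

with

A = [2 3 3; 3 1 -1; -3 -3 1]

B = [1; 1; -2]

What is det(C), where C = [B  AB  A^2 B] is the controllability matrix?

-83

AB = [[-1], [6], [-8]]
A^2B = [[-8], [11], [-23]]
Controllability matrix C = [B  AB  A^2B] = [[1, -1, -8], [1, 6, 11], [-2, -8, -23]]
Expanding along the first row, det(C) = 1·(6·(-23) - 11·(-8)) - (-1)·(1·(-23) - 11·(-2)) + (-8)·(1·(-8) - 6·(-2)) = 1·(-50) - (-1)·(-1) + (-8)·4 = -83
Since det(C) ≠ 0, rank(C) = 3 and the system is completely controllable.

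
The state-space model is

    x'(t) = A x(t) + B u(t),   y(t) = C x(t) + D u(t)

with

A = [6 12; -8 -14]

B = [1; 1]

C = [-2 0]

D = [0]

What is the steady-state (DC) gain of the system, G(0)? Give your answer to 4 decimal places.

G(0) = C(-A)^{-1}B + D = -C A^{-1} B + D.
det A = 12, so A^{-1} = (1/12)·adj(A) = [[-7/6, -1], [2/3, 1/2]]
A^{-1} B = [-13/6, 7/6]^T
C A^{-1} B = 13/3
G(0) = D - C A^{-1} B = 0 - (13/3) = -13/3 ≈ -4.3333

-4.3333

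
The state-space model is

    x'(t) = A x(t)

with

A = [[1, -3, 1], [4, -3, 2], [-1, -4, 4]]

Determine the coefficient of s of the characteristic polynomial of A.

10

Expand det(sI - A) for the 3×3 matrix.
p(s) = s^3 - 2s^2 + 10s - 31.
(Check: constant term = det(-A) = (-1)^3 det A = -31; coefficient of s^2 = -tr A = -2.)
The coefficient of s is 10.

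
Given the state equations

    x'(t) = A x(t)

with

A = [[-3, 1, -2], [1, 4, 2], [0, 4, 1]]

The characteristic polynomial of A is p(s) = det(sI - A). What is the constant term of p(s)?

-3

Expand det(sI - A) for the 3×3 matrix.
p(s) = s^3 - 2s^2 - 20s - 3.
(Check: constant term = det(-A) = (-1)^3 det A = -3; coefficient of s^2 = -tr A = -2.)
The constant term is -3.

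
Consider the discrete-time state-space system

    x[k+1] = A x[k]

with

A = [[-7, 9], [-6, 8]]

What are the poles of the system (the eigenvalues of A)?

-1, 2

det(zI - A) = z^2 - (tr A)z + det A, with tr A = (-7) + 8 = 1 and det A = (-7)·8 - 9·(-6) = -56 - (-54) = -2.
So p(z) = det(zI - A) = z^2 - z - 2.
Factor z^2 - z - 2: two numbers with sum 1 and product -2 are 2 and -1, so z^2 - z - 2 = (z - 2)(z + 1).
Hence p(z) = (z - 2) (z + 1), with roots -1, 2.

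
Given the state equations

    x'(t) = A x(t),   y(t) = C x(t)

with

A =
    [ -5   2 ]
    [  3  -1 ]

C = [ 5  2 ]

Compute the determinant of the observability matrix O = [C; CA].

CA = [[-19, 8]]
Observability matrix O = [C; CA] = [[5, 2], [-19, 8]]
det(O) = 5·8 - 2·(-19) = 40 - (-38) = 78
Since det(O) ≠ 0, rank(O) = 2 and the system is completely observable.

78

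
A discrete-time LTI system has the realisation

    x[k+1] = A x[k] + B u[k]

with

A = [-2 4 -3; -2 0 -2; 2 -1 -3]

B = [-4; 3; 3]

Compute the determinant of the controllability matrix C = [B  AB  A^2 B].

-7162

AB = [[11], [2], [-20]]
A^2B = [[46], [18], [80]]
Controllability matrix C = [B  AB  A^2B] = [[-4, 11, 46], [3, 2, 18], [3, -20, 80]]
Expanding along the first row, det(C) = (-4)·(2·80 - 18·(-20)) - 11·(3·80 - 18·3) + 46·(3·(-20) - 2·3) = (-4)·520 - 11·186 + 46·(-66) = -7162
Since det(C) ≠ 0, rank(C) = 3 and the system is completely controllable.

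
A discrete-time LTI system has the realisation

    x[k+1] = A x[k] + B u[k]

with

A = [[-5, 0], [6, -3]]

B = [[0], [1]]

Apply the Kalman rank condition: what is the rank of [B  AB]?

1

AB = [[0], [-3]]
Controllability matrix C = [B  AB] = [[0, 0], [1, -3]]
Every column of C is a scalar multiple of column 1 = [0, 1] (multipliers 1, -3), so the columns span a one-dimensional space.
C ≠ 0, hence rank(C) = 1.
rank(C) = 1 < n = 2, so the pair (A, B) is not completely controllable.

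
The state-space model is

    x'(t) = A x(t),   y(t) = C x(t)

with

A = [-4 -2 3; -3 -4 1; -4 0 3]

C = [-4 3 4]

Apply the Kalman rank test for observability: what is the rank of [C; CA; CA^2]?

CA = [[-9, -4, 3]]
CA^2 = [[36, 34, -22]]
Observability matrix O = [C; CA; CA^2] = [[-4, 3, 4], [-9, -4, 3], [36, 34, -22]]
det(O) = (-4)·((-4)·(-22) - 3·34) - 3·((-9)·(-22) - 3·36) + 4·((-9)·34 - (-4)·36) = (-4)·(-14) - 3·90 + 4·(-162) = -862 ≠ 0, so rank(O) = 3.
rank(O) = 3 = n, so the pair (A, C) is completely observable.

3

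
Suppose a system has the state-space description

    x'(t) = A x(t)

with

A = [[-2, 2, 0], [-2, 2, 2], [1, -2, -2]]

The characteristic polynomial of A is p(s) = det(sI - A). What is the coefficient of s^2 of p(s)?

Expand det(sI - A) for the 3×3 matrix.
p(s) = s^3 + 2s^2 + 4s + 4.
(Check: constant term = det(-A) = (-1)^3 det A = 4; coefficient of s^2 = -tr A = 2.)
The coefficient of s^2 is 2.

2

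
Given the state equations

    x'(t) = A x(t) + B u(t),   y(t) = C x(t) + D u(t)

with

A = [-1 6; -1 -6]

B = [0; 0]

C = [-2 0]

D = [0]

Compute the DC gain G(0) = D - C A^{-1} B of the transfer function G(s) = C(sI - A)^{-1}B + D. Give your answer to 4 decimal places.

G(0) = C(-A)^{-1}B + D = -C A^{-1} B + D.
det A = 12, so A^{-1} = (1/12)·adj(A) = [[-1/2, -1/2], [1/12, -1/12]]
A^{-1} B = [0, 0]^T
C A^{-1} B = 0
G(0) = D - C A^{-1} B = 0 - (0) = 0

0.0000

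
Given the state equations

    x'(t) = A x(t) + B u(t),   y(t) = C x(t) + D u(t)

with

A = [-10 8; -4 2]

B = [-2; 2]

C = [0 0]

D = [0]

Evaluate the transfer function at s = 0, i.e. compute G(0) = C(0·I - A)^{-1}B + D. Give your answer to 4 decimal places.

G(0) = C(-A)^{-1}B + D = -C A^{-1} B + D.
det A = 12, so A^{-1} = (1/12)·adj(A) = [[1/6, -2/3], [1/3, -5/6]]
A^{-1} B = [-5/3, -7/3]^T
C A^{-1} B = 0
G(0) = D - C A^{-1} B = 0 - (0) = 0

0.0000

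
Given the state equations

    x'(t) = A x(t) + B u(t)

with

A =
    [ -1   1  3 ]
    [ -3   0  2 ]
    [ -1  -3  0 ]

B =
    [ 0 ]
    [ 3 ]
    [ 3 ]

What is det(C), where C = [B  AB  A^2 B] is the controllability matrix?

621

AB = [[12], [6], [-9]]
A^2B = [[-33], [-54], [-30]]
Controllability matrix C = [B  AB  A^2B] = [[0, 12, -33], [3, 6, -54], [3, -9, -30]]
Expanding along the first row, det(C) = 0·(6·(-30) - (-54)·(-9)) - 12·(3·(-30) - (-54)·3) + (-33)·(3·(-9) - 6·3) = 0·(-666) - 12·72 + (-33)·(-45) = 621
Since det(C) ≠ 0, rank(C) = 3 and the system is completely controllable.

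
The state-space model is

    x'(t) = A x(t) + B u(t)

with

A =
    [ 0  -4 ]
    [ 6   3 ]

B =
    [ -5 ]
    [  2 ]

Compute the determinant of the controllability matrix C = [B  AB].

136

AB = [[-8], [-24]]
Controllability matrix C = [B  AB] = [[-5, -8], [2, -24]]
det(C) = (-5)·(-24) - (-8)·2 = 120 - (-16) = 136
Since det(C) ≠ 0, rank(C) = 2 and the system is completely controllable.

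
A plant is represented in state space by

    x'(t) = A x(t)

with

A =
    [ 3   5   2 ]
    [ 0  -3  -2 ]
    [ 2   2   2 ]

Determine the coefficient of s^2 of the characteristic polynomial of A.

-2

Expand det(sI - A) for the 3×3 matrix.
p(s) = s^3 - 2s^2 - 9s + 14.
(Check: constant term = det(-A) = (-1)^3 det A = 14; coefficient of s^2 = -tr A = -2.)
The coefficient of s^2 is -2.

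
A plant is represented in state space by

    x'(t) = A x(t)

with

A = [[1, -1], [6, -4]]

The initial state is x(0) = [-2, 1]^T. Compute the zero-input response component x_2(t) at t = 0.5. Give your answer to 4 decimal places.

-2.9732

det(sI - A) = s^2 - (tr A)s + det A, with tr A = 1 + (-4) = -3 and det A = 1·(-4) - (-1)·6 = -4 - (-6) = 2.
So p(s) = det(sI - A) = s^2 + 3s + 2.
Factor s^2 + 3s + 2: two numbers with sum -3 and product 2 are -1 and -2, so s^2 + 3s + 2 = (s + 1)(s + 2).
Hence p(s) = (s + 1) (s + 2), with roots -2, -1.
The eigenvalues -2, -1 are distinct and real, so A is diagonalisable and x(t) = e^{At} x(0) = V diag(e^{λ_i t}) V^{-1} x(0), where the columns of V are the eigenvectors.
λ = -2: A - (-2)I = [[3, -1], [6, -2]]. Row 1 gives 3·v1 + (-1)·v2 = 0, so take v_1 = [-1, -3]^T.
λ = -1: A - (-1)I = [[2, -1], [6, -3]]. Row 1 gives 2·v1 + (-1)·v2 = 0, so take v_2 = [-1, -2]^T.
V = [v_1 v_2] = [[-1, -1], [-3, -2]] has det V = -1, so V^{-1} = adj(V)/det V = [[2, -1], [-3, 1]].
Modal coordinates z(0) = V^{-1} x(0): 2·(-2) + (-1)·1 = -5; (-3)·(-2) + 1·1 = 7; so z(0) = [-5, 7]^T.
x_2(t) = Σ_i (v_i)_2 · z_i(0) · e^{λ_i t} (row 2 of V times the modal terms).
x_2(0.5) = (-3)·(-5)·e^{-2·0.5} + (-2)·7·e^{-1·0.5} = 15·0.367879 + (-14)·0.606531 = -2.9732.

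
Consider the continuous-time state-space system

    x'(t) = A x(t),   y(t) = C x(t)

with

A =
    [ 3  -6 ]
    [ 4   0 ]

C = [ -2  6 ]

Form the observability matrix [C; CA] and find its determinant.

CA = [[18, 12]]
Observability matrix O = [C; CA] = [[-2, 6], [18, 12]]
det(O) = (-2)·12 - 6·18 = -24 - 108 = -132
Since det(O) ≠ 0, rank(O) = 2 and the system is completely observable.

-132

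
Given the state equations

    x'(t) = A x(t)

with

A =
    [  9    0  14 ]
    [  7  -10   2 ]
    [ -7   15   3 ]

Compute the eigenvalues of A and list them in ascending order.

det(sI - A) = s^3 - (tr A)s^2 + (M11 + M22 + M33)s - det A, where Mii is the 2×2 principal minor of A obtained by deleting row i and column i.
tr A = 9 + (-10) + 3 = 2; M11 = (-10)·3 - 2·15 = -30 - 30 = -60; M22 = 9·3 - 14·(-7) = 27 - (-98) = 125; M33 = 9·(-10) - 0·7 = -90 - 0 = -90; sum of minors = -25.
det A = 9·((-10)·3 - 2·15) - 0·(7·3 - 2·(-7)) + 14·(7·15 - (-10)·(-7)) = 9·(-60) - 0·35 + 14·35 = -50.
So p(s) = det(sI - A) = s^3 - 2s^2 - 25s + 50.
Rational-root test: any integer root divides 50. Testing small divisors, s = 2 works: p(2) = 8 + (-8) + (-50) + 50 = 0, so (s - 2) is a factor.
Dividing, p(s) = (s - 2)(s^2 - 25).
Factor s^2 - 25: two numbers with sum 0 and product -25 are 5 and -5, so s^2 - 25 = (s - 5)(s + 5).
Hence p(s) = (s - 5) (s - 2) (s + 5), with roots -5, 2, 5.
At least one eigenvalue has non-negative real part, so the system is not asymptotically stable.

-5, 2, 5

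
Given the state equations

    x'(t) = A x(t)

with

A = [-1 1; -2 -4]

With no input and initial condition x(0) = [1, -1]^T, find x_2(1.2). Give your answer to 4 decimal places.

det(sI - A) = s^2 - (tr A)s + det A, with tr A = (-1) + (-4) = -5 and det A = (-1)·(-4) - 1·(-2) = 4 - (-2) = 6.
So p(s) = det(sI - A) = s^2 + 5s + 6.
Factor s^2 + 5s + 6: two numbers with sum -5 and product 6 are -2 and -3, so s^2 + 5s + 6 = (s + 2)(s + 3).
Hence p(s) = (s + 2) (s + 3), with roots -3, -2.
The eigenvalues -3, -2 are distinct and real, so A is diagonalisable and x(t) = e^{At} x(0) = V diag(e^{λ_i t}) V^{-1} x(0), where the columns of V are the eigenvectors.
λ = -3: A - (-3)I = [[2, 1], [-2, -1]]. Row 1 gives 2·v1 + 1·v2 = 0, so take v_1 = [-1, 2]^T.
λ = -2: A - (-2)I = [[1, 1], [-2, -2]]. Row 1 gives 1·v1 + 1·v2 = 0, so take v_2 = [1, -1]^T.
V = [v_1 v_2] = [[-1, 1], [2, -1]] has det V = -1, so V^{-1} = adj(V)/det V = [[1, 1], [2, 1]].
Modal coordinates z(0) = V^{-1} x(0): 1·1 + 1·(-1) = 0; 2·1 + 1·(-1) = 1; so z(0) = [0, 1]^T.
x_2(t) = Σ_i (v_i)_2 · z_i(0) · e^{λ_i t} (row 2 of V times the modal terms).
x_2(1.2) = 2·0·e^{-3·1.2} + (-1)·1·e^{-2·1.2} = 0·0.027324 + (-1)·0.090718 = -0.0907.

-0.0907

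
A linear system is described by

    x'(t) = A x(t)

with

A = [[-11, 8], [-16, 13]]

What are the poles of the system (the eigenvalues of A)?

-3, 5

det(sI - A) = s^2 - (tr A)s + det A, with tr A = (-11) + 13 = 2 and det A = (-11)·13 - 8·(-16) = -143 - (-128) = -15.
So p(s) = det(sI - A) = s^2 - 2s - 15.
Factor s^2 - 2s - 15: two numbers with sum 2 and product -15 are 5 and -3, so s^2 - 2s - 15 = (s - 5)(s + 3).
Hence p(s) = (s - 5) (s + 3), with roots -3, 5.
At least one eigenvalue has non-negative real part, so the system is not asymptotically stable.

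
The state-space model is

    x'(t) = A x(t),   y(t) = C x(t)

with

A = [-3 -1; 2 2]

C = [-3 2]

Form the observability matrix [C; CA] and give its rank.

2

CA = [[13, 7]]
Observability matrix O = [C; CA] = [[-3, 2], [13, 7]]
det(O) = (-3)·7 - 2·13 = -21 - 26 = -47 ≠ 0, so rank(O) = 2.
rank(O) = 2 = n, so the pair (A, C) is completely observable.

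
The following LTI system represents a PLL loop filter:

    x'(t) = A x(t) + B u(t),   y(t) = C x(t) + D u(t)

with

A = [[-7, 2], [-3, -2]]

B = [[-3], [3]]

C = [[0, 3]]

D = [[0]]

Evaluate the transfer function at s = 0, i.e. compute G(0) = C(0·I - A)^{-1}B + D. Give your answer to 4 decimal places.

4.5000

G(0) = C(-A)^{-1}B + D = -C A^{-1} B + D.
det A = 20, so A^{-1} = (1/20)·adj(A) = [[-1/10, -1/10], [3/20, -7/20]]
A^{-1} B = [0, -3/2]^T
C A^{-1} B = -9/2
G(0) = D - C A^{-1} B = 0 - (-9/2) = 9/2 ≈ 4.5000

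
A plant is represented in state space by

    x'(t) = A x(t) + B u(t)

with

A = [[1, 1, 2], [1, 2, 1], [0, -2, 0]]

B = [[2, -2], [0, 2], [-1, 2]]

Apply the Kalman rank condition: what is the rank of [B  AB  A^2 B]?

3

AB = [[0, 4], [1, 4], [0, -4]]
A^2B = [[1, 0], [2, 8], [-2, -8]]
Controllability matrix C = [B  AB  A^2B] = [[2, -2, 0, 4, 1, 0], [0, 2, 1, 4, 2, 8], [-1, 2, 0, -4, -2, -8]]
Take the 3×3 submatrix of C formed by columns 1, 2, 3: [[2, -2, 0], [0, 2, 1], [-1, 2, 0]]. Its determinant is 2·(2·0 - 1·2) - (-2)·(0·0 - 1·(-1)) + 0·(0·2 - 2·(-1)) = 2·(-2) - (-2)·1 + 0·2 = -2 ≠ 0.
So rank(C) ≥ 3; since C has 3 rows, rank(C) = 3.
rank(C) = 3 = n, so the pair (A, B) is completely controllable.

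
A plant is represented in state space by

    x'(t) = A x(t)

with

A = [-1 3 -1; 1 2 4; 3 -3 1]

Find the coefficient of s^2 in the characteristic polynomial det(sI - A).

-2

Expand det(sI - A) for the 3×3 matrix.
p(s) = s^3 - 2s^2 + 11s - 28.
(Check: constant term = det(-A) = (-1)^3 det A = -28; coefficient of s^2 = -tr A = -2.)
The coefficient of s^2 is -2.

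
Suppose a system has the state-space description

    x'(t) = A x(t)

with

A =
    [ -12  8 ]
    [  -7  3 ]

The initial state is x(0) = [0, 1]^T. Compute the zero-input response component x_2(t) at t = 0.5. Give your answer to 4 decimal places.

det(sI - A) = s^2 - (tr A)s + det A, with tr A = (-12) + 3 = -9 and det A = (-12)·3 - 8·(-7) = -36 - (-56) = 20.
So p(s) = det(sI - A) = s^2 + 9s + 20.
Factor s^2 + 9s + 20: two numbers with sum -9 and product 20 are -4 and -5, so s^2 + 9s + 20 = (s + 4)(s + 5).
Hence p(s) = (s + 4) (s + 5), with roots -5, -4.
The eigenvalues -5, -4 are distinct and real, so A is diagonalisable and x(t) = e^{At} x(0) = V diag(e^{λ_i t}) V^{-1} x(0), where the columns of V are the eigenvectors.
λ = -5: A - (-5)I = [[-7, 8], [-7, 8]]. Row 1 gives (-7)·v1 + 8·v2 = 0, so take v_1 = [8, 7]^T.
λ = -4: A - (-4)I = [[-8, 8], [-7, 7]]. Row 1 gives (-8)·v1 + 8·v2 = 0, so take v_2 = [1, 1]^T.
V = [v_1 v_2] = [[8, 1], [7, 1]] has det V = 1, so V^{-1} = adj(V)/det V = [[1, -1], [-7, 8]].
Modal coordinates z(0) = V^{-1} x(0): 1·0 + (-1)·1 = -1; (-7)·0 + 8·1 = 8; so z(0) = [-1, 8]^T.
x_2(t) = Σ_i (v_i)_2 · z_i(0) · e^{λ_i t} (row 2 of V times the modal terms).
x_2(0.5) = 7·(-1)·e^{-5·0.5} + 1·8·e^{-4·0.5} = (-7)·0.082085 + 8·0.135335 = 0.5081.

0.5081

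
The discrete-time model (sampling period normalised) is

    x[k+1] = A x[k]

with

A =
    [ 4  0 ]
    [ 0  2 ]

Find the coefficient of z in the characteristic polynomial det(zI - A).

-6

For a 2×2 matrix, det(zI - A) = z^2 - (tr A)z + det A.
tr A = 6, det A = 8.
So p(z) = z^2 - 6z + 8.
The coefficient of z is -6.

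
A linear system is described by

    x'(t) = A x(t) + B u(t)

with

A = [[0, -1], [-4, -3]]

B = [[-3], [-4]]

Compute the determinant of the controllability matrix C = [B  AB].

AB = [[4], [24]]
Controllability matrix C = [B  AB] = [[-3, 4], [-4, 24]]
det(C) = (-3)·24 - 4·(-4) = -72 - (-16) = -56
Since det(C) ≠ 0, rank(C) = 2 and the system is completely controllable.

-56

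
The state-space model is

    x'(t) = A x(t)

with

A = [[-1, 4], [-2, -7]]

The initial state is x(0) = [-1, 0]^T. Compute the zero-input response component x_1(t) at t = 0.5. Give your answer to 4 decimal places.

det(sI - A) = s^2 - (tr A)s + det A, with tr A = (-1) + (-7) = -8 and det A = (-1)·(-7) - 4·(-2) = 7 - (-8) = 15.
So p(s) = det(sI - A) = s^2 + 8s + 15.
Factor s^2 + 8s + 15: two numbers with sum -8 and product 15 are -3 and -5, so s^2 + 8s + 15 = (s + 3)(s + 5).
Hence p(s) = (s + 3) (s + 5), with roots -5, -3.
The eigenvalues -5, -3 are distinct and real, so A is diagonalisable and x(t) = e^{At} x(0) = V diag(e^{λ_i t}) V^{-1} x(0), where the columns of V are the eigenvectors.
λ = -5: A - (-5)I = [[4, 4], [-2, -2]]. Row 1 gives 4·v1 + 4·v2 = 0, so take v_1 = [-1, 1]^T.
λ = -3: A - (-3)I = [[2, 4], [-2, -4]]. Row 1 gives 2·v1 + 4·v2 = 0, so take v_2 = [2, -1]^T.
V = [v_1 v_2] = [[-1, 2], [1, -1]] has det V = -1, so V^{-1} = adj(V)/det V = [[1, 2], [1, 1]].
Modal coordinates z(0) = V^{-1} x(0): 1·(-1) + 2·0 = -1; 1·(-1) + 1·0 = -1; so z(0) = [-1, -1]^T.
x_1(t) = Σ_i (v_i)_1 · z_i(0) · e^{λ_i t} (row 1 of V times the modal terms).
x_1(0.5) = (-1)·(-1)·e^{-5·0.5} + 2·(-1)·e^{-3·0.5} = 1·0.082085 + (-2)·0.223130 = -0.3642.

-0.3642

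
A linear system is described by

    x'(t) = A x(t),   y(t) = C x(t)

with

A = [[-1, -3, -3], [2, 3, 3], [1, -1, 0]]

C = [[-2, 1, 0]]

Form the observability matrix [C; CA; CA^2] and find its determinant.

-15

CA = [[4, 9, 9]]
CA^2 = [[23, 6, 15]]
Observability matrix O = [C; CA; CA^2] = [[-2, 1, 0], [4, 9, 9], [23, 6, 15]]
Expanding along the first row, det(O) = (-2)·(9·15 - 9·6) - 1·(4·15 - 9·23) + 0·(4·6 - 9·23) = (-2)·81 - 1·(-147) + 0·(-183) = -15
Since det(O) ≠ 0, rank(O) = 3 and the system is completely observable.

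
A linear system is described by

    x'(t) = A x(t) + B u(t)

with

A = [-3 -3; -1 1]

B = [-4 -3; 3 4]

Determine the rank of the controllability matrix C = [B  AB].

AB = [[3, -3], [7, 7]]
Controllability matrix C = [B  AB] = [[-4, -3, 3, -3], [3, 4, 7, 7]]
Take the 2×2 submatrix of C formed by columns 1, 2: [[-4, -3], [3, 4]]. Its determinant is (-4)·4 - (-3)·3 = -16 - (-9) = -7 ≠ 0.
So rank(C) ≥ 2; since C has 2 rows, rank(C) = 2.
rank(C) = 2 = n, so the pair (A, B) is completely controllable.

2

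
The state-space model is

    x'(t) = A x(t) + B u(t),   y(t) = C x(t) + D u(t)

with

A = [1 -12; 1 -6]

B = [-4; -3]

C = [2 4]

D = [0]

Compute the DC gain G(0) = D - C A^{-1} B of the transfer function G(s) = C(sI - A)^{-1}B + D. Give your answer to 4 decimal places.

3.3333

G(0) = C(-A)^{-1}B + D = -C A^{-1} B + D.
det A = 6, so A^{-1} = (1/6)·adj(A) = [[-1, 2], [-1/6, 1/6]]
A^{-1} B = [-2, 1/6]^T
C A^{-1} B = -10/3
G(0) = D - C A^{-1} B = 0 - (-10/3) = 10/3 ≈ 3.3333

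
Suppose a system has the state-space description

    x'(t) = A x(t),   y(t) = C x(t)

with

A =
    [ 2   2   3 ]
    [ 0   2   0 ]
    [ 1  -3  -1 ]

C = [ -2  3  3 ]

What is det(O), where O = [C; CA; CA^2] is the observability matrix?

-63

CA = [[-1, -7, -9]]
CA^2 = [[-11, 11, 6]]
Observability matrix O = [C; CA; CA^2] = [[-2, 3, 3], [-1, -7, -9], [-11, 11, 6]]
Expanding along the first row, det(O) = (-2)·((-7)·6 - (-9)·11) - 3·((-1)·6 - (-9)·(-11)) + 3·((-1)·11 - (-7)·(-11)) = (-2)·57 - 3·(-105) + 3·(-88) = -63
Since det(O) ≠ 0, rank(O) = 3 and the system is completely observable.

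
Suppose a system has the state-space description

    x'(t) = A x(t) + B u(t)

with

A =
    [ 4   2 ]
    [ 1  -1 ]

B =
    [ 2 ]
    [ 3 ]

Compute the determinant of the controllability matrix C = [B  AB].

AB = [[14], [-1]]
Controllability matrix C = [B  AB] = [[2, 14], [3, -1]]
det(C) = 2·(-1) - 14·3 = -2 - 42 = -44
Since det(C) ≠ 0, rank(C) = 2 and the system is completely controllable.

-44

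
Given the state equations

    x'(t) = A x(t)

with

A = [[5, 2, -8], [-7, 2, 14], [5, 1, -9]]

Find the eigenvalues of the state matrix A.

det(sI - A) = s^3 - (tr A)s^2 + (M11 + M22 + M33)s - det A, where Mii is the 2×2 principal minor of A obtained by deleting row i and column i.
tr A = 5 + 2 + (-9) = -2; M11 = 2·(-9) - 14·1 = -18 - 14 = -32; M22 = 5·(-9) - (-8)·5 = -45 - (-40) = -5; M33 = 5·2 - 2·(-7) = 10 - (-14) = 24; sum of minors = -13.
det A = 5·(2·(-9) - 14·1) - 2·((-7)·(-9) - 14·5) + (-8)·((-7)·1 - 2·5) = 5·(-32) - 2·(-7) + (-8)·(-17) = -10.
So p(s) = det(sI - A) = s^3 + 2s^2 - 13s + 10.
Rational-root test: any integer root divides 10. Testing small divisors, s = 1 works: p(1) = 1 + 2 + (-13) + 10 = 0, so (s - 1) is a factor.
Dividing, p(s) = (s - 1)(s^2 + 3s - 10).
Factor s^2 + 3s - 10: two numbers with sum -3 and product -10 are 2 and -5, so s^2 + 3s - 10 = (s - 2)(s + 5).
Hence p(s) = (s - 2) (s - 1) (s + 5), with roots -5, 1, 2.
At least one eigenvalue has non-negative real part, so the system is not asymptotically stable.

-5, 1, 2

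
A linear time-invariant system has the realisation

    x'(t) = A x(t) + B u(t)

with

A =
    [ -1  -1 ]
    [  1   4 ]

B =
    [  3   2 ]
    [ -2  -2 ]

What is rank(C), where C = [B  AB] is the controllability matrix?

2

AB = [[-1, 0], [-5, -6]]
Controllability matrix C = [B  AB] = [[3, 2, -1, 0], [-2, -2, -5, -6]]
Take the 2×2 submatrix of C formed by columns 1, 2: [[3, 2], [-2, -2]]. Its determinant is 3·(-2) - 2·(-2) = -6 - (-4) = -2 ≠ 0.
So rank(C) ≥ 2; since C has 2 rows, rank(C) = 2.
rank(C) = 2 = n, so the pair (A, B) is completely controllable.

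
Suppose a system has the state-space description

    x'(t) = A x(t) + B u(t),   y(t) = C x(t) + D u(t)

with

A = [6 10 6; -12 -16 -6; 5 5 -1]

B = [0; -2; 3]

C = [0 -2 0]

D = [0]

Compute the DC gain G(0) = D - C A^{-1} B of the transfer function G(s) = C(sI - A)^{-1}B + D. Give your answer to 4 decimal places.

3.0000

G(0) = C(-A)^{-1}B + D = -C A^{-1} B + D.
det A = -24, so A^{-1} = (1/-24)·adj(A) = [[-23/12, -5/3, -3/2], [7/4, 3/2, 3/2], [-5/6, -5/6, -1]]
A^{-1} B = [-7/6, 3/2, -4/3]^T
C A^{-1} B = -3
G(0) = D - C A^{-1} B = 0 - (-3) = 3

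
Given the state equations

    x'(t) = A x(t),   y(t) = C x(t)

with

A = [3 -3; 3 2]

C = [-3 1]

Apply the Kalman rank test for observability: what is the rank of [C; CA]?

2

CA = [[-6, 11]]
Observability matrix O = [C; CA] = [[-3, 1], [-6, 11]]
det(O) = (-3)·11 - 1·(-6) = -33 - (-6) = -27 ≠ 0, so rank(O) = 2.
rank(O) = 2 = n, so the pair (A, C) is completely observable.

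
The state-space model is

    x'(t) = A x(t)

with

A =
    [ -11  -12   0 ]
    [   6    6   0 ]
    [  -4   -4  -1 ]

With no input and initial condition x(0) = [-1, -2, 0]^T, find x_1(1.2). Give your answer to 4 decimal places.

2.0013

det(sI - A) = s^3 - (tr A)s^2 + (M11 + M22 + M33)s - det A, where Mii is the 2×2 principal minor of A obtained by deleting row i and column i.
tr A = (-11) + 6 + (-1) = -6; M11 = 6·(-1) - 0·(-4) = -6 - 0 = -6; M22 = (-11)·(-1) - 0·(-4) = 11 - 0 = 11; M33 = (-11)·6 - (-12)·6 = -66 - (-72) = 6; sum of minors = 11.
det A = (-11)·(6·(-1) - 0·(-4)) - (-12)·(6·(-1) - 0·(-4)) + 0·(6·(-4) - 6·(-4)) = (-11)·(-6) - (-12)·(-6) + 0·0 = -6.
So p(s) = det(sI - A) = s^3 + 6s^2 + 11s + 6.
Rational-root test: any integer root divides 6. Testing small divisors, s = -1 works: p(-1) = -1 + 6 + (-11) + 6 = 0, so (s + 1) is a factor.
Dividing, p(s) = (s + 1)(s^2 + 5s + 6).
Factor s^2 + 5s + 6: two numbers with sum -5 and product 6 are -2 and -3, so s^2 + 5s + 6 = (s + 2)(s + 3).
Hence p(s) = (s + 1) (s + 2) (s + 3), with roots -3, -2, -1.
The eigenvalues -3, -2, -1 are distinct and real, so A is diagonalisable and x(t) = e^{At} x(0) = V diag(e^{λ_i t}) V^{-1} x(0), where the columns of V are the eigenvectors.
λ = -3: A - (-3)I = [[-8, -12, 0], [6, 9, 0], [-4, -4, 2]]. v must be orthogonal to every row; (row 1) × (row 3) = [-24, 16, -16], so take v_1 = [3, -2, 2]^T.
λ = -2: A - (-2)I = [[-9, -12, 0], [6, 8, 0], [-4, -4, 1]]. v must be orthogonal to every row; (row 1) × (row 3) = [-12, 9, -12], so take v_2 = [-4, 3, -4]^T.
λ = -1: A - (-1)I = [[-10, -12, 0], [6, 7, 0], [-4, -4, 0]]. v must be orthogonal to every row; (row 1) × (row 2) = [0, 0, 2], so take v_3 = [0, 0, 1]^T.
V = [v_1 v_2 v_3] = [[3, -4, 0], [-2, 3, 0], [2, -4, 1]] has det V = 1, so V^{-1} = adj(V)/det V = [[3, 4, 0], [2, 3, 0], [2, 4, 1]].
Modal coordinates z(0) = V^{-1} x(0): 3·(-1) + 4·(-2) + 0·0 = -11; 2·(-1) + 3·(-2) + 0·0 = -8; 2·(-1) + 4·(-2) + 1·0 = -10; so z(0) = [-11, -8, -10]^T.
x_1(t) = Σ_i (v_i)_1 · z_i(0) · e^{λ_i t} (row 1 of V times the modal terms).
x_1(1.2) = 3·(-11)·e^{-3·1.2} + (-4)·(-8)·e^{-2·1.2} + 0·(-10)·e^{-1·1.2} = (-33)·0.027324 + 32·0.090718 + 0·0.301194 = 2.0013.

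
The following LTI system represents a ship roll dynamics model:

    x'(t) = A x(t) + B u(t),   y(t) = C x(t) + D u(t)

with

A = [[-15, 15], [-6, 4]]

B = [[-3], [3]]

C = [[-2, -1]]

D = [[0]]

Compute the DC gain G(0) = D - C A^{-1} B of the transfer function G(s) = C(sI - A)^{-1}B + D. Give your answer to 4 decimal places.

G(0) = C(-A)^{-1}B + D = -C A^{-1} B + D.
det A = 30, so A^{-1} = (1/30)·adj(A) = [[2/15, -1/2], [1/5, -1/2]]
A^{-1} B = [-19/10, -21/10]^T
C A^{-1} B = 59/10
G(0) = D - C A^{-1} B = 0 - (59/10) = -59/10 ≈ -5.9000

-5.9000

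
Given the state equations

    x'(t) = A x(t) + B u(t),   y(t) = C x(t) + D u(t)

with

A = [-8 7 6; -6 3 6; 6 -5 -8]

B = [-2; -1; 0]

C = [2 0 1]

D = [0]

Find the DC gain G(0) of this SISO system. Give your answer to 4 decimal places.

G(0) = C(-A)^{-1}B + D = -C A^{-1} B + D.
det A = -60, so A^{-1} = (1/-60)·adj(A) = [[-1/10, -13/30, -2/5], [1/5, -7/15, -1/5], [-1/5, -1/30, -3/10]]
A^{-1} B = [19/30, 1/15, 13/30]^T
C A^{-1} B = 17/10
G(0) = D - C A^{-1} B = 0 - (17/10) = -17/10 ≈ -1.7000

-1.7000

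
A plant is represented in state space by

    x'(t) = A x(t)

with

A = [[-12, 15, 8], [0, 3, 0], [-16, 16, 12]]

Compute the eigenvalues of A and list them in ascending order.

-4, 3, 4

det(sI - A) = s^3 - (tr A)s^2 + (M11 + M22 + M33)s - det A, where Mii is the 2×2 principal minor of A obtained by deleting row i and column i.
tr A = (-12) + 3 + 12 = 3; M11 = 3·12 - 0·16 = 36 - 0 = 36; M22 = (-12)·12 - 8·(-16) = -144 - (-128) = -16; M33 = (-12)·3 - 15·0 = -36 - 0 = -36; sum of minors = -16.
det A = (-12)·(3·12 - 0·16) - 15·(0·12 - 0·(-16)) + 8·(0·16 - 3·(-16)) = (-12)·36 - 15·0 + 8·48 = -48.
So p(s) = det(sI - A) = s^3 - 3s^2 - 16s + 48.
Rational-root test: any integer root divides 48. Testing small divisors, s = 3 works: p(3) = 27 + (-27) + (-48) + 48 = 0, so (s - 3) is a factor.
Dividing, p(s) = (s - 3)(s^2 - 16).
Factor s^2 - 16: two numbers with sum 0 and product -16 are 4 and -4, so s^2 - 16 = (s - 4)(s + 4).
Hence p(s) = (s - 4) (s - 3) (s + 4), with roots -4, 3, 4.
At least one eigenvalue has non-negative real part, so the system is not asymptotically stable.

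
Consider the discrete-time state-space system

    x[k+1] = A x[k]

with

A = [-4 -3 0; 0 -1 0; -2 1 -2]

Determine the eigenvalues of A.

-4, -2, -1

det(zI - A) = z^3 - (tr A)z^2 + (M11 + M22 + M33)z - det A, where Mii is the 2×2 principal minor of A obtained by deleting row i and column i.
tr A = (-4) + (-1) + (-2) = -7; M11 = (-1)·(-2) - 0·1 = 2 - 0 = 2; M22 = (-4)·(-2) - 0·(-2) = 8 - 0 = 8; M33 = (-4)·(-1) - (-3)·0 = 4 - 0 = 4; sum of minors = 14.
det A = (-4)·((-1)·(-2) - 0·1) - (-3)·(0·(-2) - 0·(-2)) + 0·(0·1 - (-1)·(-2)) = (-4)·2 - (-3)·0 + 0·(-2) = -8.
So p(z) = det(zI - A) = z^3 + 7z^2 + 14z + 8.
Rational-root test: any integer root divides 8. Testing small divisors, z = -1 works: p(-1) = -1 + 7 + (-14) + 8 = 0, so (z + 1) is a factor.
Dividing, p(z) = (z + 1)(z^2 + 6z + 8).
Factor z^2 + 6z + 8: two numbers with sum -6 and product 8 are -2 and -4, so z^2 + 6z + 8 = (z + 2)(z + 4).
Hence p(z) = (z + 1) (z + 2) (z + 4), with roots -4, -2, -1.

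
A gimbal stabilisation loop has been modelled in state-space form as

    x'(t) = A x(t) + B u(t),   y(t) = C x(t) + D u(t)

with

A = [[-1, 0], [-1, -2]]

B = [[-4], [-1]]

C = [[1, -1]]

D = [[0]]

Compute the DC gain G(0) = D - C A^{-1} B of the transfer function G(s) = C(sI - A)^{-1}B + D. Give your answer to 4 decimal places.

G(0) = C(-A)^{-1}B + D = -C A^{-1} B + D.
det A = 2, so A^{-1} = (1/2)·adj(A) = [[-1, 0], [1/2, -1/2]]
A^{-1} B = [4, -3/2]^T
C A^{-1} B = 11/2
G(0) = D - C A^{-1} B = 0 - (11/2) = -11/2 ≈ -5.5000

-5.5000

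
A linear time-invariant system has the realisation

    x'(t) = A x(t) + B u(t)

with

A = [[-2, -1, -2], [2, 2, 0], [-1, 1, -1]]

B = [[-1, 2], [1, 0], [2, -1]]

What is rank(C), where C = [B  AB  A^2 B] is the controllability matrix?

AB = [[-3, -2], [0, 4], [0, -1]]
A^2B = [[6, 2], [-6, 4], [3, 7]]
Controllability matrix C = [B  AB  A^2B] = [[-1, 2, -3, -2, 6, 2], [1, 0, 0, 4, -6, 4], [2, -1, 0, -1, 3, 7]]
Take the 3×3 submatrix of C formed by columns 1, 2, 3: [[-1, 2, -3], [1, 0, 0], [2, -1, 0]]. Its determinant is (-1)·(0·0 - 0·(-1)) - 2·(1·0 - 0·2) + (-3)·(1·(-1) - 0·2) = (-1)·0 - 2·0 + (-3)·(-1) = 3 ≠ 0.
So rank(C) ≥ 3; since C has 3 rows, rank(C) = 3.
rank(C) = 3 = n, so the pair (A, B) is completely controllable.

3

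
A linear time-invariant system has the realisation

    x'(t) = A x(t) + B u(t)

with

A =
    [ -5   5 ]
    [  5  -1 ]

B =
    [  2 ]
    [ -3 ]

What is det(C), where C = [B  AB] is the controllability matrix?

-49

AB = [[-25], [13]]
Controllability matrix C = [B  AB] = [[2, -25], [-3, 13]]
det(C) = 2·13 - (-25)·(-3) = 26 - 75 = -49
Since det(C) ≠ 0, rank(C) = 2 and the system is completely controllable.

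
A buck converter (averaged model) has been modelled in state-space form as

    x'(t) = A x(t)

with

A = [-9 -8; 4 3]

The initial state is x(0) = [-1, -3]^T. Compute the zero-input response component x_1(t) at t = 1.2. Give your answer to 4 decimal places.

2.0885

det(sI - A) = s^2 - (tr A)s + det A, with tr A = (-9) + 3 = -6 and det A = (-9)·3 - (-8)·4 = -27 - (-32) = 5.
So p(s) = det(sI - A) = s^2 + 6s + 5.
Factor s^2 + 6s + 5: two numbers with sum -6 and product 5 are -1 and -5, so s^2 + 6s + 5 = (s + 1)(s + 5).
Hence p(s) = (s + 1) (s + 5), with roots -5, -1.
The eigenvalues -5, -1 are distinct and real, so A is diagonalisable and x(t) = e^{At} x(0) = V diag(e^{λ_i t}) V^{-1} x(0), where the columns of V are the eigenvectors.
λ = -5: A - (-5)I = [[-4, -8], [4, 8]]. Row 1 gives (-4)·v1 + (-8)·v2 = 0, so take v_1 = [-2, 1]^T.
λ = -1: A - (-1)I = [[-8, -8], [4, 4]]. Row 1 gives (-8)·v1 + (-8)·v2 = 0, so take v_2 = [-1, 1]^T.
V = [v_1 v_2] = [[-2, -1], [1, 1]] has det V = -1, so V^{-1} = adj(V)/det V = [[-1, -1], [1, 2]].
Modal coordinates z(0) = V^{-1} x(0): (-1)·(-1) + (-1)·(-3) = 4; 1·(-1) + 2·(-3) = -7; so z(0) = [4, -7]^T.
x_1(t) = Σ_i (v_i)_1 · z_i(0) · e^{λ_i t} (row 1 of V times the modal terms).
x_1(1.2) = (-2)·4·e^{-5·1.2} + (-1)·(-7)·e^{-1·1.2} = (-8)·0.002479 + 7·0.301194 = 2.0885.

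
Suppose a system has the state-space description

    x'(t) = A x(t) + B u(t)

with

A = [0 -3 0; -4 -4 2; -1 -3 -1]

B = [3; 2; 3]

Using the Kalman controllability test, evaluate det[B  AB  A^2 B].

-36

AB = [[-6], [-14], [-12]]
A^2B = [[42], [56], [60]]
Controllability matrix C = [B  AB  A^2B] = [[3, -6, 42], [2, -14, 56], [3, -12, 60]]
Expanding along the first row, det(C) = 3·((-14)·60 - 56·(-12)) - (-6)·(2·60 - 56·3) + 42·(2·(-12) - (-14)·3) = 3·(-168) - (-6)·(-48) + 42·18 = -36
Since det(C) ≠ 0, rank(C) = 3 and the system is completely controllable.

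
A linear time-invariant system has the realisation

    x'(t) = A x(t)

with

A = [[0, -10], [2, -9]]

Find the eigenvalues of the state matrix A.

-5, -4

det(sI - A) = s^2 - (tr A)s + det A, with tr A = 0 + (-9) = -9 and det A = 0·(-9) - (-10)·2 = 0 - (-20) = 20.
So p(s) = det(sI - A) = s^2 + 9s + 20.
Factor s^2 + 9s + 20: two numbers with sum -9 and product 20 are -4 and -5, so s^2 + 9s + 20 = (s + 4)(s + 5).
Hence p(s) = (s + 4) (s + 5), with roots -5, -4.
All eigenvalues have negative real part, so the system is asymptotically stable.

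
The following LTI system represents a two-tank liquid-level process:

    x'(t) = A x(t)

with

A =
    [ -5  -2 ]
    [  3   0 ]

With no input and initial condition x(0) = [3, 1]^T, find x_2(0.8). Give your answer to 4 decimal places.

1.4249

det(sI - A) = s^2 - (tr A)s + det A, with tr A = (-5) + 0 = -5 and det A = (-5)·0 - (-2)·3 = 0 - (-6) = 6.
So p(s) = det(sI - A) = s^2 + 5s + 6.
Factor s^2 + 5s + 6: two numbers with sum -5 and product 6 are -2 and -3, so s^2 + 5s + 6 = (s + 2)(s + 3).
Hence p(s) = (s + 2) (s + 3), with roots -3, -2.
The eigenvalues -3, -2 are distinct and real, so A is diagonalisable and x(t) = e^{At} x(0) = V diag(e^{λ_i t}) V^{-1} x(0), where the columns of V are the eigenvectors.
λ = -3: A - (-3)I = [[-2, -2], [3, 3]]. Row 1 gives (-2)·v1 + (-2)·v2 = 0, so take v_1 = [-1, 1]^T.
λ = -2: A - (-2)I = [[-3, -2], [3, 2]]. Row 1 gives (-3)·v1 + (-2)·v2 = 0, so take v_2 = [-2, 3]^T.
V = [v_1 v_2] = [[-1, -2], [1, 3]] has det V = -1, so V^{-1} = adj(V)/det V = [[-3, -2], [1, 1]].
Modal coordinates z(0) = V^{-1} x(0): (-3)·3 + (-2)·1 = -11; 1·3 + 1·1 = 4; so z(0) = [-11, 4]^T.
x_2(t) = Σ_i (v_i)_2 · z_i(0) · e^{λ_i t} (row 2 of V times the modal terms).
x_2(0.8) = 1·(-11)·e^{-3·0.8} + 3·4·e^{-2·0.8} = (-11)·0.090718 + 12·0.201897 = 1.4249.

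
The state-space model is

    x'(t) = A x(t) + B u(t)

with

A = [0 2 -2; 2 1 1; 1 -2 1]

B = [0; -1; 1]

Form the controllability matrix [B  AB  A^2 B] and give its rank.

3

AB = [[-4], [0], [3]]
A^2B = [[-6], [-5], [-1]]
Controllability matrix C = [B  AB  A^2B] = [[0, -4, -6], [-1, 0, -5], [1, 3, -1]]
det(C) = 0·(0·(-1) - (-5)·3) - (-4)·((-1)·(-1) - (-5)·1) + (-6)·((-1)·3 - 0·1) = 0·15 - (-4)·6 + (-6)·(-3) = 42 ≠ 0, so rank(C) = 3.
rank(C) = 3 = n, so the pair (A, B) is completely controllable.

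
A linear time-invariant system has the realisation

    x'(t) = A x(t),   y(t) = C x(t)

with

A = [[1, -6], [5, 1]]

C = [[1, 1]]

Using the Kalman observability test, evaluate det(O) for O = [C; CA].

CA = [[6, -5]]
Observability matrix O = [C; CA] = [[1, 1], [6, -5]]
det(O) = 1·(-5) - 1·6 = -5 - 6 = -11
Since det(O) ≠ 0, rank(O) = 2 and the system is completely observable.

-11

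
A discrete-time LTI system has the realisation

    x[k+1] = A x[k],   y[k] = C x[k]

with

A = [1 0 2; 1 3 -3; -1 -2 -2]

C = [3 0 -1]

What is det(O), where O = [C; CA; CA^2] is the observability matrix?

CA = [[4, 2, 8]]
CA^2 = [[-2, -10, -14]]
Observability matrix O = [C; CA; CA^2] = [[3, 0, -1], [4, 2, 8], [-2, -10, -14]]
Expanding along the first row, det(O) = 3·(2·(-14) - 8·(-10)) - 0·(4·(-14) - 8·(-2)) + (-1)·(4·(-10) - 2·(-2)) = 3·52 - 0·(-40) + (-1)·(-36) = 192
Since det(O) ≠ 0, rank(O) = 3 and the system is completely observable.

192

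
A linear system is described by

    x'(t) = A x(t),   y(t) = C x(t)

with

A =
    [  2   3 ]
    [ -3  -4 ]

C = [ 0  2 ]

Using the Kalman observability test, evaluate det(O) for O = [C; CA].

CA = [[-6, -8]]
Observability matrix O = [C; CA] = [[0, 2], [-6, -8]]
det(O) = 0·(-8) - 2·(-6) = 0 - (-12) = 12
Since det(O) ≠ 0, rank(O) = 2 and the system is completely observable.

12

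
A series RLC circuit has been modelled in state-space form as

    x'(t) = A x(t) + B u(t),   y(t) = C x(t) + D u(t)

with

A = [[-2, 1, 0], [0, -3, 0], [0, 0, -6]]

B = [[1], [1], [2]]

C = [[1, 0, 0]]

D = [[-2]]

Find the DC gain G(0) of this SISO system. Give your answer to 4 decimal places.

-1.3333

G(0) = C(-A)^{-1}B + D = -C A^{-1} B + D.
det A = -36, so A^{-1} = (1/-36)·adj(A) = [[-1/2, -1/6, 0], [0, -1/3, 0], [0, 0, -1/6]]
A^{-1} B = [-2/3, -1/3, -1/3]^T
C A^{-1} B = -2/3
G(0) = D - C A^{-1} B = -2 - (-2/3) = -4/3 ≈ -1.3333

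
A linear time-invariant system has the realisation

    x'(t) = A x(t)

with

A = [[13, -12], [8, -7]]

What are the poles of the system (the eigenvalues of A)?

det(sI - A) = s^2 - (tr A)s + det A, with tr A = 13 + (-7) = 6 and det A = 13·(-7) - (-12)·8 = -91 - (-96) = 5.
So p(s) = det(sI - A) = s^2 - 6s + 5.
Factor s^2 - 6s + 5: two numbers with sum 6 and product 5 are 5 and 1, so s^2 - 6s + 5 = (s - 5)(s - 1).
Hence p(s) = (s - 5) (s - 1), with roots 1, 5.
At least one eigenvalue has non-negative real part, so the system is not asymptotically stable.

1, 5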